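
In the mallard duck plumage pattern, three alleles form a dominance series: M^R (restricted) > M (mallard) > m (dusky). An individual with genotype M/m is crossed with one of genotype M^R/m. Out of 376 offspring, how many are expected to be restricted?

Cross: M/m × M^R/m
Allele dominance: M^R > M > m
Offspring genotypes: 1 M^R/M, 1 M/m, 1 M^R/m, 1 m/m
Phenotype counts: 2 restricted, 1 mallard, 1 dusky
restricted: 2 out of 4 → fraction 1/2
Expected count = 1/2 × 376 = 188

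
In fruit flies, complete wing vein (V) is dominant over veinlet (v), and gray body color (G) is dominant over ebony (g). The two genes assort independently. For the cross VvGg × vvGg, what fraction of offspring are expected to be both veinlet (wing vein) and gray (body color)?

Dihybrid cross VvGg × vvGg — consider each gene separately:
wing vein: Vv × vv → 2 Vv, 2 vv → 2 V_ : 2 vv (out of 4)
body color: Gg × Gg → 1 GG, 2 Gg, 1 gg → 3 G_ : 1 gg (out of 4)
Looking for: veinlet (vv) and gray (G_)
P(veinlet) = 2/4, P(gray) = 3/4
P(both) = 2/4 × 3/4 = 6/16 = 3/8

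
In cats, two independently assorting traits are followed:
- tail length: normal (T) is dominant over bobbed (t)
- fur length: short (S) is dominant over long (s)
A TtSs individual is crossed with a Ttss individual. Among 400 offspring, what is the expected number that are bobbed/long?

Dihybrid cross TtSs × Ttss — consider each gene separately:
tail length: Tt × Tt → 1 TT, 2 Tt, 1 tt → 3 T_ : 1 tt (out of 4)
fur length: Ss × ss → 2 Ss, 2 ss → 2 S_ : 2 ss (out of 4)
Combine (counts out of 4 × 4 = 16): normal/short (T_S_) = 3×2 = 6; normal/long (T_ss) = 3×2 = 6; bobbed/short (ttS_) = 1×2 = 2; bobbed/long (ttss) = 1×2 = 2
Phenotype counts (out of 16): 6 normal/short, 6 normal/long, 2 bobbed/short, 2 bobbed/long
bobbed/long: 2 out of 16 → fraction 1/8
Expected count = 1/8 × 400 = 50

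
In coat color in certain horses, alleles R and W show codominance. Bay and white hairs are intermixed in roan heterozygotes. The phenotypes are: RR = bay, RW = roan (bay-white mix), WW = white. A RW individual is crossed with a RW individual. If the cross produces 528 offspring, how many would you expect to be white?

Punnett square for RW × RW:
Offspring genotypes: 1 RR, 2 RW, 1 WW
Phenotype counts: 1 bay, 2 roan (bay-white mix), 1 white
white: 1 out of 4 → fraction 1/4
Expected count = 1/4 × 528 = 132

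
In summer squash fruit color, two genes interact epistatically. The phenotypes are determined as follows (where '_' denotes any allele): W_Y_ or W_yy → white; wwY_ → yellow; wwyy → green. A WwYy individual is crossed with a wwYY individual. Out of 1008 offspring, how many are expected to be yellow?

Cross: WwYy × wwYY — consider each gene separately:
W gene: Ww × ww → 2 Ww, 2 ww → 2 W_ : 2 ww (out of 4)
Y gene: Yy × YY → 2 YY, 2 Yy → 4 Y_ (out of 4)
Genotype classes (out of 4 × 4 = 16): W_Y_ = 2×4 = 8; wwY_ = 2×4 = 8
Apply the phenotype rules: W_Y_ (8) → white; wwY_ (8) → yellow
Phenotype counts (out of 16): 8 white, 8 yellow
yellow: 8 out of 16 → fraction 1/2
Expected count = 1/2 × 1008 = 504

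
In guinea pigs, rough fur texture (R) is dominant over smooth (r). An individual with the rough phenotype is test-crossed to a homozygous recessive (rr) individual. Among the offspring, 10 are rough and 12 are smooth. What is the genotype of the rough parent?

Test cross: ? × rr
Offspring: 10 rough, 12 smooth — approximately 1:1.
A 1:1 ratio in a test cross indicates the unknown parent is heterozygous (Rr).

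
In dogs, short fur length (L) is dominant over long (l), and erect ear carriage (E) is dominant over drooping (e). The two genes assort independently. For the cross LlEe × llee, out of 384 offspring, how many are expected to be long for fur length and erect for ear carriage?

Dihybrid cross LlEe × llee — consider each gene separately:
fur length: Ll × ll → 2 Ll, 2 ll → 2 L_ : 2 ll (out of 4)
ear carriage: Ee × ee → 2 Ee, 2 ee → 2 E_ : 2 ee (out of 4)
Looking for: long (ll) and erect (E_)
P(long) = 2/4, P(erect) = 2/4
P(both) = 2/4 × 2/4 = 4/16 = 1/4
Expected count = 1/4 × 384 = 96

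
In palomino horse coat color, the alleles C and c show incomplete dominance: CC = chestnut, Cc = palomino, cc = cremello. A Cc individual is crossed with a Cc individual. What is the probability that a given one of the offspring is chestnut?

Punnett square for Cc × Cc:
Offspring genotypes: 1 CC, 2 Cc, 1 cc
Phenotype counts: 1 chestnut, 2 palomino, 1 cremello
chestnut: 1 out of 4
Probability: 1/4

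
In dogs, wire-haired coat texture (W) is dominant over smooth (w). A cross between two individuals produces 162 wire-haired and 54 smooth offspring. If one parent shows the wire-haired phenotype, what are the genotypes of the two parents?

Observed offspring: 162 wire-haired, 54 smooth
The observed ratio simplifies to 3:1. Smooth (ww) offspring appear, so each parent must contribute one w allele. The parent stated to show wire-haired carries W, so it is Ww. The other parent is then either Ww or ww: Ww × ww would give a 1:1 split, whereas Ww × Ww gives 3:1 — matching the data. So both parents are heterozygous (Ww × Ww).
Parent genotypes: Ww × Ww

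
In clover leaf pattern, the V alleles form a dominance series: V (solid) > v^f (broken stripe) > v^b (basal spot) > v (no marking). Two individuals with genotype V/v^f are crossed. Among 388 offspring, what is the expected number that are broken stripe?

Cross: V/v^f × V/v^f
Allele dominance: V > v^f > v^b > v
Offspring genotypes: 1 V/V, 2 V/v^f, 1 v^f/v^f
Phenotype counts: 3 solid, 1 broken stripe
broken stripe: 1 out of 4 → fraction 1/4
Expected count = 1/4 × 388 = 97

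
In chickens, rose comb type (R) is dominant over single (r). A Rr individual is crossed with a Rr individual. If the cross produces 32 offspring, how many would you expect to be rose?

Punnett square for Rr × Rr:
Offspring genotypes: 1 RR, 2 Rr, 1 rr
rose: 3, single: 1
rose: 3 out of 4 → fraction 3/4
Expected count = 3/4 × 32 = 24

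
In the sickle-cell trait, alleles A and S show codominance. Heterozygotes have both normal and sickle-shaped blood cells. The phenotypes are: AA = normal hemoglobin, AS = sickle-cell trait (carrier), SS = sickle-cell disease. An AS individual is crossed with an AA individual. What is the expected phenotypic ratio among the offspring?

Punnett square for AS × AA:
Offspring genotypes: 2 AA, 2 AS
Phenotype counts: 2 normal hemoglobin, 2 sickle-cell trait (carrier)
Ratio: 1 normal hemoglobin : 1 sickle-cell trait (carrier)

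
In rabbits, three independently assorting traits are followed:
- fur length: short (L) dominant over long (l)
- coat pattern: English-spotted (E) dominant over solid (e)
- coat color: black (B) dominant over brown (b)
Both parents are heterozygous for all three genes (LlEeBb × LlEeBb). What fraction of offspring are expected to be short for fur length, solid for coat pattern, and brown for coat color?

Trihybrid cross: LlEeBb × LlEeBb
Each trait segregates independently with a 3:1 phenotypic ratio, so each gene contributes 3/4 (dominant) or 1/4 (recessive).
Target: short (fur length), solid (coat pattern), brown (coat color)
Probability = product of independent per-trait probabilities
= 3/4 × 1/4 × 1/4 = 3/64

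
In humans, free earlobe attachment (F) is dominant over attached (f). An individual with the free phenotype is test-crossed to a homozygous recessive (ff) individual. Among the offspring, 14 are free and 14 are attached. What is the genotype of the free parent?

Test cross: ? × ff
Offspring: 14 free, 14 attached — approximately 1:1.
A 1:1 ratio in a test cross indicates the unknown parent is heterozygous (Ff).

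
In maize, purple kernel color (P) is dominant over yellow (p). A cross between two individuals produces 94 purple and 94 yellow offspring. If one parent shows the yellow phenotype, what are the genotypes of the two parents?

Observed offspring: 94 purple, 94 yellow
The observed ratio simplifies to 1:1. One parent shows yellow, so its genotype must be pp. A 1:1 offspring split requires the other parent to be heterozygous (Pp).
Parent genotypes: pp × Pp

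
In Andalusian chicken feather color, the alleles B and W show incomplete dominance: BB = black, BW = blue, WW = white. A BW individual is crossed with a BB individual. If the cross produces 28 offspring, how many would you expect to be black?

Punnett square for BW × BB:
Offspring genotypes: 2 BB, 2 BW
Phenotype counts: 2 black, 2 blue
black: 2 out of 4 → fraction 1/2
Expected count = 1/2 × 28 = 14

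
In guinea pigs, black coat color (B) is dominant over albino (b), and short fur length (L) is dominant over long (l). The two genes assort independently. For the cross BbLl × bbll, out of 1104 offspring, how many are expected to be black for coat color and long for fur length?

Dihybrid cross BbLl × bbll — consider each gene separately:
coat color: Bb × bb → 2 Bb, 2 bb → 2 B_ : 2 bb (out of 4)
fur length: Ll × ll → 2 Ll, 2 ll → 2 L_ : 2 ll (out of 4)
Looking for: black (B_) and long (ll)
P(black) = 2/4, P(long) = 2/4
P(both) = 2/4 × 2/4 = 4/16 = 1/4
Expected count = 1/4 × 1104 = 276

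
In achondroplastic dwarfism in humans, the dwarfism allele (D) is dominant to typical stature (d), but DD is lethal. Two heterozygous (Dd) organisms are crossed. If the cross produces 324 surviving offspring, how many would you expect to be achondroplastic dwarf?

Cross: Dd × Dd
Punnett square offspring (before lethality): 1 DD, 2 Dd, 1 dd
The DD genotype is lethal (embryos die); surviving offspring: 2 Dd, 1 dd
achondroplastic dwarf: 2 out of 3 → fraction 2/3
Expected count = 2/3 × 324 = 216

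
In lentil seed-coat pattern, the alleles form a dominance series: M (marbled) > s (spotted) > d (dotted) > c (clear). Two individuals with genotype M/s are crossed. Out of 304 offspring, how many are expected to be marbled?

Cross: M/s × M/s
Allele dominance: M > s > d > c
Offspring genotypes: 1 M/M, 2 M/s, 1 s/s
Phenotype counts: 3 marbled, 1 spotted
marbled: 3 out of 4 → fraction 3/4
Expected count = 3/4 × 304 = 228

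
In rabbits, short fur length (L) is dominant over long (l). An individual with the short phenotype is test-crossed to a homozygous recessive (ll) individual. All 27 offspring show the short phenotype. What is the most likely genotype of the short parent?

Test cross: ? × ll
All offspring are short.
If the unknown parent were heterozygous (Ll), about half of 27 offspring would be long; none are. The unknown parent is most likely homozygous dominant (LL).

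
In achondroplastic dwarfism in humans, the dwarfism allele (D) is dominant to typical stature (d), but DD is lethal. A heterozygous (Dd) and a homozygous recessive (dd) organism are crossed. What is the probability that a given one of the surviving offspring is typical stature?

Cross: Dd × dd
Punnett square offspring (before lethality): 2 Dd, 2 dd
No DD offspring are produced in this cross.
typical stature: 2 out of 4
Probability: 2/4 = 1/2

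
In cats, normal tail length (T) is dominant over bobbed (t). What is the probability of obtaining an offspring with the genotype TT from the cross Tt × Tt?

Punnett square for Tt × Tt:
Offspring genotypes: 1 TT, 2 Tt, 1 tt
Total offspring: 4
Count with target: 1
Probability: 1/4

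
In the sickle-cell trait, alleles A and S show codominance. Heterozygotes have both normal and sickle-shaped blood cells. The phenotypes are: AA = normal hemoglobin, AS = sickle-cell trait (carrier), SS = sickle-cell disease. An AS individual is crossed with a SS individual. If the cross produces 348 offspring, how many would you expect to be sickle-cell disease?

Punnett square for AS × SS:
Offspring genotypes: 2 AS, 2 SS
Phenotype counts: 2 sickle-cell trait (carrier), 2 sickle-cell disease
sickle-cell disease: 2 out of 4 → fraction 1/2
Expected count = 1/2 × 348 = 174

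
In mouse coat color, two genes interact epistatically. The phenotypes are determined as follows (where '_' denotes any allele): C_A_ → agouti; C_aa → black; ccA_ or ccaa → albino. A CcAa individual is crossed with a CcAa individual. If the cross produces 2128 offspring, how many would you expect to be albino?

Cross: CcAa × CcAa — consider each gene separately:
C gene: Cc × Cc → 1 CC, 2 Cc, 1 cc → 3 C_ : 1 cc (out of 4)
A gene: Aa × Aa → 1 AA, 2 Aa, 1 aa → 3 A_ : 1 aa (out of 4)
Genotype classes (out of 4 × 4 = 16): C_A_ = 3×3 = 9; C_aa = 3×1 = 3; ccA_ = 1×3 = 3; ccaa = 1×1 = 1
Apply the phenotype rules: C_A_ (9) → agouti; C_aa (3) → black; ccA_ (3) + ccaa (1) → albino
Phenotype counts (out of 16): 9 agouti, 3 black, 4 albino
albino: 4 out of 16 → fraction 1/4
Expected count = 1/4 × 2128 = 532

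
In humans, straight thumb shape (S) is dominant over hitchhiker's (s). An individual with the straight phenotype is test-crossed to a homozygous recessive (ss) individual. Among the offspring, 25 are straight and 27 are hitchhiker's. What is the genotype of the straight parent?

Test cross: ? × ss
Offspring: 25 straight, 27 hitchhiker's — approximately 1:1.
A 1:1 ratio in a test cross indicates the unknown parent is heterozygous (Ss).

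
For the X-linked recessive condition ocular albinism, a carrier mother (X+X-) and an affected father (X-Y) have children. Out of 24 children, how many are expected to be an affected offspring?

Cross: X+X- × X-Y
Offspring: 1 X+X-, 1 X+Y, 1 X-X-, 1 X-Y
Probability of an affected offspring: 2/4 = 1/2
Expected count = 1/2 × 24 = 12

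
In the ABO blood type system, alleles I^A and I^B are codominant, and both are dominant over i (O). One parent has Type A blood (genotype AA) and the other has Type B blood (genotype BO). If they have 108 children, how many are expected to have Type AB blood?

Cross: AA × BO
Possible offspring genotypes: 2 AB, 2 AO
Blood type counts: 2 Type AB, 2 Type A
Probability of Type AB: 2/4 = 1/2
Expected count = 1/2 × 108 = 54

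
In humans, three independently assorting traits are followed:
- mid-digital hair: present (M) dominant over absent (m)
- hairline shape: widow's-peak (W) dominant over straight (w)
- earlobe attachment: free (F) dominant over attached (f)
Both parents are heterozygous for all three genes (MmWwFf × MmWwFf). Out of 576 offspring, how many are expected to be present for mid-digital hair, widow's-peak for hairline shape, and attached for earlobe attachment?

Trihybrid cross: MmWwFf × MmWwFf
Each trait segregates independently with a 3:1 phenotypic ratio, so each gene contributes 3/4 (dominant) or 1/4 (recessive).
Target: present (mid-digital hair), widow's-peak (hairline shape), attached (earlobe attachment)
Probability = product of independent per-trait probabilities
= 3/4 × 3/4 × 1/4 = 9/64
Expected count = 9/64 × 576 = 81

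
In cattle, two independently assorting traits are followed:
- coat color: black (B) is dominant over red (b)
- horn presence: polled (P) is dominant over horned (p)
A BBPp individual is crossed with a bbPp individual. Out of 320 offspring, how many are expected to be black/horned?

Dihybrid cross BBPp × bbPp — consider each gene separately:
coat color: BB × bb → 4 Bb → 4 B_ (out of 4)
horn presence: Pp × Pp → 1 PP, 2 Pp, 1 pp → 3 P_ : 1 pp (out of 4)
Combine (counts out of 4 × 4 = 16): black/polled (B_P_) = 4×3 = 12; black/horned (B_pp) = 4×1 = 4
Phenotype counts (out of 16): 12 black/polled, 4 black/horned
black/horned: 4 out of 16 → fraction 1/4
Expected count = 1/4 × 320 = 80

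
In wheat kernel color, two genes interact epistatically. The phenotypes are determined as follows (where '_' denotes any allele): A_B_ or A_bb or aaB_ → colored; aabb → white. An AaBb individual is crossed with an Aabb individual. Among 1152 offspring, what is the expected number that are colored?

Cross: AaBb × Aabb — consider each gene separately:
A gene: Aa × Aa → 1 AA, 2 Aa, 1 aa → 3 A_ : 1 aa (out of 4)
B gene: Bb × bb → 2 Bb, 2 bb → 2 B_ : 2 bb (out of 4)
Genotype classes (out of 4 × 4 = 16): A_B_ = 3×2 = 6; A_bb = 3×2 = 6; aaB_ = 1×2 = 2; aabb = 1×2 = 2
Apply the phenotype rules: A_B_ (6) + A_bb (6) + aaB_ (2) → colored; aabb (2) → white
Phenotype counts (out of 16): 14 colored, 2 white
colored: 14 out of 16 → fraction 7/8
Expected count = 7/8 × 1152 = 1008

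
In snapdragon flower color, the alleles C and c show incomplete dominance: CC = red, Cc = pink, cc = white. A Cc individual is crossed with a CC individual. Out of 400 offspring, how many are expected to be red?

Punnett square for Cc × CC:
Offspring genotypes: 2 CC, 2 Cc
Phenotype counts: 2 red, 2 pink
red: 2 out of 4 → fraction 1/2
Expected count = 1/2 × 400 = 200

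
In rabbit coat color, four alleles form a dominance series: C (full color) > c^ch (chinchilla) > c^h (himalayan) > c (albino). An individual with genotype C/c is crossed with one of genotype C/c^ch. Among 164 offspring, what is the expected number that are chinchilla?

Cross: C/c × C/c^ch
Allele dominance: C > c^ch > c^h > c
Offspring genotypes: 1 C/C, 1 C/c^ch, 1 C/c, 1 c^ch/c
Phenotype counts: 3 full color, 1 chinchilla
chinchilla: 1 out of 4 → fraction 1/4
Expected count = 1/4 × 164 = 41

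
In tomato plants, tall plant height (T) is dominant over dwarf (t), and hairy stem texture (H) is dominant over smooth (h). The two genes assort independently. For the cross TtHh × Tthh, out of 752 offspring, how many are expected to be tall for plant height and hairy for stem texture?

Dihybrid cross TtHh × Tthh — consider each gene separately:
plant height: Tt × Tt → 1 TT, 2 Tt, 1 tt → 3 T_ : 1 tt (out of 4)
stem texture: Hh × hh → 2 Hh, 2 hh → 2 H_ : 2 hh (out of 4)
Looking for: tall (T_) and hairy (H_)
P(tall) = 3/4, P(hairy) = 2/4
P(both) = 3/4 × 2/4 = 6/16 = 3/8
Expected count = 3/8 × 752 = 282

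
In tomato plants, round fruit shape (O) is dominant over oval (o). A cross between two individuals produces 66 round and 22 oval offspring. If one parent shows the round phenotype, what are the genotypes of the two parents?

Observed offspring: 66 round, 22 oval
The observed ratio simplifies to 3:1. Oval (oo) offspring appear, so each parent must contribute one o allele. The parent stated to show round carries O, so it is Oo. The other parent is then either Oo or oo: Oo × oo would give a 1:1 split, whereas Oo × Oo gives 3:1 — matching the data. So both parents are heterozygous (Oo × Oo).
Parent genotypes: Oo × Oo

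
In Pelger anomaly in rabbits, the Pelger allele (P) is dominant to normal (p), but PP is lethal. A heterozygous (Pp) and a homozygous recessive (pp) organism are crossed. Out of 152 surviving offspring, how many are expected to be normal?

Cross: Pp × pp
Punnett square offspring (before lethality): 2 Pp, 2 pp
No PP offspring are produced in this cross.
normal: 2 out of 4 → fraction 1/2
Expected count = 1/2 × 152 = 76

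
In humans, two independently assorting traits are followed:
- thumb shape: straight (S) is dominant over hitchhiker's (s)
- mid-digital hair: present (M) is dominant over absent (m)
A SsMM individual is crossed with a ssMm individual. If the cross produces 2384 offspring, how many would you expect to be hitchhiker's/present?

Dihybrid cross SsMM × ssMm — consider each gene separately:
thumb shape: Ss × ss → 2 Ss, 2 ss → 2 S_ : 2 ss (out of 4)
mid-digital hair: MM × Mm → 2 MM, 2 Mm → 4 M_ (out of 4)
Combine (counts out of 4 × 4 = 16): straight/present (S_M_) = 2×4 = 8; hitchhiker's/present (ssM_) = 2×4 = 8
Phenotype counts (out of 16): 8 straight/present, 8 hitchhiker's/present
hitchhiker's/present: 8 out of 16 → fraction 1/2
Expected count = 1/2 × 2384 = 1192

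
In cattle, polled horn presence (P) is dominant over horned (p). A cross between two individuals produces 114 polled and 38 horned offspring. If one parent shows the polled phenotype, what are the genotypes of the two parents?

Observed offspring: 114 polled, 38 horned
The observed ratio simplifies to 3:1. Horned (pp) offspring appear, so each parent must contribute one p allele. The parent stated to show polled carries P, so it is Pp. The other parent is then either Pp or pp: Pp × pp would give a 1:1 split, whereas Pp × Pp gives 3:1 — matching the data. So both parents are heterozygous (Pp × Pp).
Parent genotypes: Pp × Pp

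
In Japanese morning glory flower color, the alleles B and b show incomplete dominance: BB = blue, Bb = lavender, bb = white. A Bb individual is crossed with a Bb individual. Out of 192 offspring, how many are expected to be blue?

Punnett square for Bb × Bb:
Offspring genotypes: 1 BB, 2 Bb, 1 bb
Phenotype counts: 1 blue, 2 lavender, 1 white
blue: 1 out of 4 → fraction 1/4
Expected count = 1/4 × 192 = 48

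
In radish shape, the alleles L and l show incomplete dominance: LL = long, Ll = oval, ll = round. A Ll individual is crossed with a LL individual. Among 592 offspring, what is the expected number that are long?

Punnett square for Ll × LL:
Offspring genotypes: 2 LL, 2 Ll
Phenotype counts: 2 long, 2 oval
long: 2 out of 4 → fraction 1/2
Expected count = 1/2 × 592 = 296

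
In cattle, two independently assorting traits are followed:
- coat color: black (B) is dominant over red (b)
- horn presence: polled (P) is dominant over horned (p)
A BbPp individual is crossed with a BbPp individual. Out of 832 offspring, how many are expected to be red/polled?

Dihybrid cross BbPp × BbPp — consider each gene separately:
coat color: Bb × Bb → 1 BB, 2 Bb, 1 bb → 3 B_ : 1 bb (out of 4)
horn presence: Pp × Pp → 1 PP, 2 Pp, 1 pp → 3 P_ : 1 pp (out of 4)
Combine (counts out of 4 × 4 = 16): black/polled (B_P_) = 3×3 = 9; black/horned (B_pp) = 3×1 = 3; red/polled (bbP_) = 1×3 = 3; red/horned (bbpp) = 1×1 = 1
Phenotype counts (out of 16): 9 black/polled, 3 black/horned, 3 red/polled, 1 red/horned
red/polled: 3 out of 16 → fraction 3/16
Expected count = 3/16 × 832 = 156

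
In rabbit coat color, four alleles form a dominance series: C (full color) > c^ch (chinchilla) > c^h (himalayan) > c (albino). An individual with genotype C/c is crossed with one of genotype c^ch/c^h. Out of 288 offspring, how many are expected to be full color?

Cross: C/c × c^ch/c^h
Allele dominance: C > c^ch > c^h > c
Offspring genotypes: 1 C/c^ch, 1 C/c^h, 1 c^ch/c, 1 c^h/c
Phenotype counts: 2 full color, 1 chinchilla, 1 himalayan
full color: 2 out of 4 → fraction 1/2
Expected count = 1/2 × 288 = 144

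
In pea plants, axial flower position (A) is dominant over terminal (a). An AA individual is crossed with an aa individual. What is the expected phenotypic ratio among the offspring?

Punnett square for AA × aa:
Offspring genotypes: 4 Aa
axial: 4, terminal: 0
Ratio: all axial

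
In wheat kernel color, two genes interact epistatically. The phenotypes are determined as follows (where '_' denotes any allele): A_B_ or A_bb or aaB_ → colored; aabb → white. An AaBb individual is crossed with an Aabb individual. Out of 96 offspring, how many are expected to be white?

Cross: AaBb × Aabb — consider each gene separately:
A gene: Aa × Aa → 1 AA, 2 Aa, 1 aa → 3 A_ : 1 aa (out of 4)
B gene: Bb × bb → 2 Bb, 2 bb → 2 B_ : 2 bb (out of 4)
Genotype classes (out of 4 × 4 = 16): A_B_ = 3×2 = 6; A_bb = 3×2 = 6; aaB_ = 1×2 = 2; aabb = 1×2 = 2
Apply the phenotype rules: A_B_ (6) + A_bb (6) + aaB_ (2) → colored; aabb (2) → white
Phenotype counts (out of 16): 14 colored, 2 white
white: 2 out of 16 → fraction 1/8
Expected count = 1/8 × 96 = 12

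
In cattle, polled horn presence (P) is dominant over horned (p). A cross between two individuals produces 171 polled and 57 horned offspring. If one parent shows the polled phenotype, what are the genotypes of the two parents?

Observed offspring: 171 polled, 57 horned
The observed ratio simplifies to 3:1. Horned (pp) offspring appear, so each parent must contribute one p allele. The parent stated to show polled carries P, so it is Pp. The other parent is then either Pp or pp: Pp × pp would give a 1:1 split, whereas Pp × Pp gives 3:1 — matching the data. So both parents are heterozygous (Pp × Pp).
Parent genotypes: Pp × Pp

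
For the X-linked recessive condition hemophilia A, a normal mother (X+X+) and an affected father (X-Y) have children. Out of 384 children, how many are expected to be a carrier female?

Cross: X+X+ × X-Y
Offspring: 2 X+X-, 2 X+Y
Probability of a carrier female: 2/4 = 1/2
Expected count = 1/2 × 384 = 192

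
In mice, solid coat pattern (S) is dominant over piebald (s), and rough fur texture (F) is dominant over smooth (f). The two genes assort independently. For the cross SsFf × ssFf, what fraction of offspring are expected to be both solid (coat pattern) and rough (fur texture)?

Dihybrid cross SsFf × ssFf — consider each gene separately:
coat pattern: Ss × ss → 2 Ss, 2 ss → 2 S_ : 2 ss (out of 4)
fur texture: Ff × Ff → 1 FF, 2 Ff, 1 ff → 3 F_ : 1 ff (out of 4)
Looking for: solid (S_) and rough (F_)
P(solid) = 2/4, P(rough) = 3/4
P(both) = 2/4 × 3/4 = 6/16 = 3/8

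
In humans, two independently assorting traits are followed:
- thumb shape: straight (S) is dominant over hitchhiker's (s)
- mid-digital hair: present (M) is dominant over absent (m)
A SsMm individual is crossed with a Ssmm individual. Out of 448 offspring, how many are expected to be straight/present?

Dihybrid cross SsMm × Ssmm — consider each gene separately:
thumb shape: Ss × Ss → 1 SS, 2 Ss, 1 ss → 3 S_ : 1 ss (out of 4)
mid-digital hair: Mm × mm → 2 Mm, 2 mm → 2 M_ : 2 mm (out of 4)
Combine (counts out of 4 × 4 = 16): straight/present (S_M_) = 3×2 = 6; straight/absent (S_mm) = 3×2 = 6; hitchhiker's/present (ssM_) = 1×2 = 2; hitchhiker's/absent (ssmm) = 1×2 = 2
Phenotype counts (out of 16): 6 straight/present, 6 straight/absent, 2 hitchhiker's/present, 2 hitchhiker's/absent
straight/present: 6 out of 16 → fraction 3/8
Expected count = 3/8 × 448 = 168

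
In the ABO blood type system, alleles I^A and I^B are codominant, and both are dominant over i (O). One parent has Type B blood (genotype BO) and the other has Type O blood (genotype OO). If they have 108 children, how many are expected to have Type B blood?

Cross: BO × OO
Possible offspring genotypes: 2 BO, 2 OO
Blood type counts: 2 Type B, 2 Type O
Probability of Type B: 2/4 = 1/2
Expected count = 1/2 × 108 = 54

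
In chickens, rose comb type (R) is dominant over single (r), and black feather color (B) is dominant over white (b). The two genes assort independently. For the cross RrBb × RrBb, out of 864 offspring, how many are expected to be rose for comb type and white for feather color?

Dihybrid cross RrBb × RrBb — consider each gene separately:
comb type: Rr × Rr → 1 RR, 2 Rr, 1 rr → 3 R_ : 1 rr (out of 4)
feather color: Bb × Bb → 1 BB, 2 Bb, 1 bb → 3 B_ : 1 bb (out of 4)
Looking for: rose (R_) and white (bb)
P(rose) = 3/4, P(white) = 1/4
P(both) = 3/4 × 1/4 = 3/16
Expected count = 3/16 × 864 = 162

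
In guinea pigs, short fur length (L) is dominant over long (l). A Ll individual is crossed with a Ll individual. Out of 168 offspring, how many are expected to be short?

Punnett square for Ll × Ll:
Offspring genotypes: 1 LL, 2 Ll, 1 ll
short: 3, long: 1
short: 3 out of 4 → fraction 3/4
Expected count = 3/4 × 168 = 126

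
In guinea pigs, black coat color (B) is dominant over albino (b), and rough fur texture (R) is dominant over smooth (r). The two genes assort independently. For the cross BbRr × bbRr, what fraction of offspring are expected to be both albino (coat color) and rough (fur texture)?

Dihybrid cross BbRr × bbRr — consider each gene separately:
coat color: Bb × bb → 2 Bb, 2 bb → 2 B_ : 2 bb (out of 4)
fur texture: Rr × Rr → 1 RR, 2 Rr, 1 rr → 3 R_ : 1 rr (out of 4)
Looking for: albino (bb) and rough (R_)
P(albino) = 2/4, P(rough) = 3/4
P(both) = 2/4 × 3/4 = 6/16 = 3/8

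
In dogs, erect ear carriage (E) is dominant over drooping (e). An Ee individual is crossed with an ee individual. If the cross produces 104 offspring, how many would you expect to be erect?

Punnett square for Ee × ee:
Offspring genotypes: 2 Ee, 2 ee
erect: 2, drooping: 2
erect: 2 out of 4 → fraction 1/2
Expected count = 1/2 × 104 = 52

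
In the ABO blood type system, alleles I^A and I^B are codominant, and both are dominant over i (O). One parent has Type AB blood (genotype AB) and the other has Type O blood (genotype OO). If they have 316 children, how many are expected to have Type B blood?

Cross: AB × OO
Possible offspring genotypes: 2 AO, 2 BO
Blood type counts: 2 Type A, 2 Type B
Probability of Type B: 2/4 = 1/2
Expected count = 1/2 × 316 = 158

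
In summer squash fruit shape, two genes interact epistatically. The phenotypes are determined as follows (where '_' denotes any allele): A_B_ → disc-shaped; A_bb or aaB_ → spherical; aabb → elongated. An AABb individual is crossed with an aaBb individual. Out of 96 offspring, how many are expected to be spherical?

Cross: AABb × aaBb — consider each gene separately:
A gene: AA × aa → 4 Aa → 4 A_ (out of 4)
B gene: Bb × Bb → 1 BB, 2 Bb, 1 bb → 3 B_ : 1 bb (out of 4)
Genotype classes (out of 4 × 4 = 16): A_B_ = 4×3 = 12; A_bb = 4×1 = 4
Apply the phenotype rules: A_B_ (12) → disc-shaped; A_bb (4) → spherical
Phenotype counts (out of 16): 12 disc-shaped, 4 spherical
spherical: 4 out of 16 → fraction 1/4
Expected count = 1/4 × 96 = 24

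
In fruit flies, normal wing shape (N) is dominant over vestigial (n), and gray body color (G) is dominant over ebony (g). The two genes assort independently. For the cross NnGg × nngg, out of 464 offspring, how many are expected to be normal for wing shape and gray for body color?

Dihybrid cross NnGg × nngg — consider each gene separately:
wing shape: Nn × nn → 2 Nn, 2 nn → 2 N_ : 2 nn (out of 4)
body color: Gg × gg → 2 Gg, 2 gg → 2 G_ : 2 gg (out of 4)
Looking for: normal (N_) and gray (G_)
P(normal) = 2/4, P(gray) = 2/4
P(both) = 2/4 × 2/4 = 4/16 = 1/4
Expected count = 1/4 × 464 = 116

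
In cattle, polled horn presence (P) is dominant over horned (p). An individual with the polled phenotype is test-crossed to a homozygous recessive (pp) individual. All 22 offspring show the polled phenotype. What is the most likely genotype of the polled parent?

Test cross: ? × pp
All offspring are polled.
If the unknown parent were heterozygous (Pp), about half of 22 offspring would be horned; none are. The unknown parent is most likely homozygous dominant (PP).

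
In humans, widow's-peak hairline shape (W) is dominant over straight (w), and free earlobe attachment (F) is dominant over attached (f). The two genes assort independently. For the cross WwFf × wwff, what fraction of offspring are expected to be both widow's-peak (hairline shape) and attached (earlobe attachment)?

Dihybrid cross WwFf × wwff — consider each gene separately:
hairline shape: Ww × ww → 2 Ww, 2 ww → 2 W_ : 2 ww (out of 4)
earlobe attachment: Ff × ff → 2 Ff, 2 ff → 2 F_ : 2 ff (out of 4)
Looking for: widow's-peak (W_) and attached (ff)
P(widow's-peak) = 2/4, P(attached) = 2/4
P(both) = 2/4 × 2/4 = 4/16 = 1/4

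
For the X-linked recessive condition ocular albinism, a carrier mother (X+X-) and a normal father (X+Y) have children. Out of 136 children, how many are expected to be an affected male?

Cross: X+X- × X+Y
Offspring: 1 X+X+, 1 X+Y, 1 X+X-, 1 X-Y
Probability of an affected male: 1/4
Expected count = 1/4 × 136 = 34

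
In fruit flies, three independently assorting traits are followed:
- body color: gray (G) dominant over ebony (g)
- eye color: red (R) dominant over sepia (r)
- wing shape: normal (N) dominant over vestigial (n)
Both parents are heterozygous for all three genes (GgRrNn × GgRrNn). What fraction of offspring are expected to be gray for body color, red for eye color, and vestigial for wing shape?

Trihybrid cross: GgRrNn × GgRrNn
Each trait segregates independently with a 3:1 phenotypic ratio, so each gene contributes 3/4 (dominant) or 1/4 (recessive).
Target: gray (body color), red (eye color), vestigial (wing shape)
Probability = product of independent per-trait probabilities
= 3/4 × 3/4 × 1/4 = 9/64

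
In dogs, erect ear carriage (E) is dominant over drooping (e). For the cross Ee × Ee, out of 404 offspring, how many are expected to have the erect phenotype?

Punnett square for Ee × Ee:
Offspring genotypes: 1 EE, 2 Ee, 1 ee
Total offspring: 4
Count with target: 3
Probability: 3/4
Expected count = 3/4 × 404 = 303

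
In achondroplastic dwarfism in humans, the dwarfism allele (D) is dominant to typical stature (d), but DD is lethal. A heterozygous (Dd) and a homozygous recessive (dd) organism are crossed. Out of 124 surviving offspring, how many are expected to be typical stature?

Cross: Dd × dd
Punnett square offspring (before lethality): 2 Dd, 2 dd
No DD offspring are produced in this cross.
typical stature: 2 out of 4 → fraction 1/2
Expected count = 1/2 × 124 = 62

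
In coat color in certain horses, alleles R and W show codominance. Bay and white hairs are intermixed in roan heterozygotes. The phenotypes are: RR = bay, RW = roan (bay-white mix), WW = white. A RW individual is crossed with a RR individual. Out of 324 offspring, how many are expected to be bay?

Punnett square for RW × RR:
Offspring genotypes: 2 RR, 2 RW
Phenotype counts: 2 bay, 2 roan (bay-white mix)
bay: 2 out of 4 → fraction 1/2
Expected count = 1/2 × 324 = 162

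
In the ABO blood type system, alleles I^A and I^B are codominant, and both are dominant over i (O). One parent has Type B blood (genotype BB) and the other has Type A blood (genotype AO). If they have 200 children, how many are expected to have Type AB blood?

Cross: BB × AO
Possible offspring genotypes: 2 AB, 2 BO
Blood type counts: 2 Type AB, 2 Type B
Probability of Type AB: 2/4 = 1/2
Expected count = 1/2 × 200 = 100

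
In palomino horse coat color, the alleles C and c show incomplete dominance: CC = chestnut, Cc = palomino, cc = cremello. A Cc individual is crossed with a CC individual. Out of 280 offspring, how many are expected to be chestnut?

Punnett square for Cc × CC:
Offspring genotypes: 2 CC, 2 Cc
Phenotype counts: 2 chestnut, 2 palomino
chestnut: 2 out of 4 → fraction 1/2
Expected count = 1/2 × 280 = 140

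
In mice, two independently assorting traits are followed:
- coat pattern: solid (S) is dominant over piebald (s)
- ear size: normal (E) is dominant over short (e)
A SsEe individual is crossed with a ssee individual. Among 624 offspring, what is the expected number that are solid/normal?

Dihybrid cross SsEe × ssee — consider each gene separately:
coat pattern: Ss × ss → 2 Ss, 2 ss → 2 S_ : 2 ss (out of 4)
ear size: Ee × ee → 2 Ee, 2 ee → 2 E_ : 2 ee (out of 4)
Combine (counts out of 4 × 4 = 16): solid/normal (S_E_) = 2×2 = 4; solid/short (S_ee) = 2×2 = 4; piebald/normal (ssE_) = 2×2 = 4; piebald/short (ssee) = 2×2 = 4
Phenotype counts (out of 16): 4 solid/normal, 4 solid/short, 4 piebald/normal, 4 piebald/short
solid/normal: 4 out of 16 → fraction 1/4
Expected count = 1/4 × 624 = 156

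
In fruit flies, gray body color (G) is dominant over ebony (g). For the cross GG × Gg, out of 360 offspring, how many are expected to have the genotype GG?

Punnett square for GG × Gg:
Offspring genotypes: 2 GG, 2 Gg
Total offspring: 4
Count with target: 2
Probability: 2/4 = 1/2
Expected count = 1/2 × 360 = 180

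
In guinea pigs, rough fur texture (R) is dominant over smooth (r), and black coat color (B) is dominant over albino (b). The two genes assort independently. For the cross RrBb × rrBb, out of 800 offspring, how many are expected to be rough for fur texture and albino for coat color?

Dihybrid cross RrBb × rrBb — consider each gene separately:
fur texture: Rr × rr → 2 Rr, 2 rr → 2 R_ : 2 rr (out of 4)
coat color: Bb × Bb → 1 BB, 2 Bb, 1 bb → 3 B_ : 1 bb (out of 4)
Looking for: rough (R_) and albino (bb)
P(rough) = 2/4, P(albino) = 1/4
P(both) = 2/4 × 1/4 = 2/16 = 1/8
Expected count = 1/8 × 800 = 100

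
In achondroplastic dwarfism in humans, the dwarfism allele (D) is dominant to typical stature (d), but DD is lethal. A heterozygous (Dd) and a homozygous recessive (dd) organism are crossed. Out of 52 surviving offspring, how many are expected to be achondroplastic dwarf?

Cross: Dd × dd
Punnett square offspring (before lethality): 2 Dd, 2 dd
No DD offspring are produced in this cross.
achondroplastic dwarf: 2 out of 4 → fraction 1/2
Expected count = 1/2 × 52 = 26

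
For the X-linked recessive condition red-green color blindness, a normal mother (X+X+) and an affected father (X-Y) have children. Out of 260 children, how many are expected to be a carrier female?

Cross: X+X+ × X-Y
Offspring: 2 X+X-, 2 X+Y
Probability of a carrier female: 2/4 = 1/2
Expected count = 1/2 × 260 = 130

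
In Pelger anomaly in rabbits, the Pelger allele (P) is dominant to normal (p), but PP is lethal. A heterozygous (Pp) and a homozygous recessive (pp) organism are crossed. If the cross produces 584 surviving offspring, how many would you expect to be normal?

Cross: Pp × pp
Punnett square offspring (before lethality): 2 Pp, 2 pp
No PP offspring are produced in this cross.
normal: 2 out of 4 → fraction 1/2
Expected count = 1/2 × 584 = 292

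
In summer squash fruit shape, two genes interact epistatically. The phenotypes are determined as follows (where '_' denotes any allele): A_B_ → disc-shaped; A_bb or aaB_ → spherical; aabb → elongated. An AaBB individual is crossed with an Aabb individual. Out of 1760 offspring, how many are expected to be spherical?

Cross: AaBB × Aabb — consider each gene separately:
A gene: Aa × Aa → 1 AA, 2 Aa, 1 aa → 3 A_ : 1 aa (out of 4)
B gene: BB × bb → 4 Bb → 4 B_ (out of 4)
Genotype classes (out of 4 × 4 = 16): A_B_ = 3×4 = 12; aaB_ = 1×4 = 4
Apply the phenotype rules: A_B_ (12) → disc-shaped; aaB_ (4) → spherical
Phenotype counts (out of 16): 12 disc-shaped, 4 spherical
spherical: 4 out of 16 → fraction 1/4
Expected count = 1/4 × 1760 = 440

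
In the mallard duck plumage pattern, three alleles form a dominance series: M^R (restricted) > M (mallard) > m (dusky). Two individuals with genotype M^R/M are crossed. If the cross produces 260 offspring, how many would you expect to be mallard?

Cross: M^R/M × M^R/M
Allele dominance: M^R > M > m
Offspring genotypes: 1 M^R/M^R, 2 M^R/M, 1 M/M
Phenotype counts: 3 restricted, 1 mallard
mallard: 1 out of 4 → fraction 1/4
Expected count = 1/4 × 260 = 65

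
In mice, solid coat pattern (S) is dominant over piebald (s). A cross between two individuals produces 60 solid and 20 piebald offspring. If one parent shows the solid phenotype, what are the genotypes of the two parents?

Observed offspring: 60 solid, 20 piebald
The observed ratio simplifies to 3:1. Piebald (ss) offspring appear, so each parent must contribute one s allele. The parent stated to show solid carries S, so it is Ss. The other parent is then either Ss or ss: Ss × ss would give a 1:1 split, whereas Ss × Ss gives 3:1 — matching the data. So both parents are heterozygous (Ss × Ss).
Parent genotypes: Ss × Ss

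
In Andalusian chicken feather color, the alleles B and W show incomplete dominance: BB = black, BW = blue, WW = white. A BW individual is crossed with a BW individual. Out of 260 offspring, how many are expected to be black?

Punnett square for BW × BW:
Offspring genotypes: 1 BB, 2 BW, 1 WW
Phenotype counts: 1 black, 2 blue, 1 white
black: 1 out of 4 → fraction 1/4
Expected count = 1/4 × 260 = 65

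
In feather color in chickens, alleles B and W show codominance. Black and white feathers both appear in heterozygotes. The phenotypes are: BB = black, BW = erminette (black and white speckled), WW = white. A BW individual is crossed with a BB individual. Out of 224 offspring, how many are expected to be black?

Punnett square for BW × BB:
Offspring genotypes: 2 BB, 2 BW
Phenotype counts: 2 black, 2 erminette (black and white speckled)
black: 2 out of 4 → fraction 1/2
Expected count = 1/2 × 224 = 112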